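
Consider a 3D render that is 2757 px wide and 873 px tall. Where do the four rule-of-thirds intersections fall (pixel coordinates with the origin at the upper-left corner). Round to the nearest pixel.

(919, 291), (1838, 291), (919, 582), (1838, 582)

One third of 2757 is 919; one third of 873 is 291.
Vertical third lines at x = 919 and x = 1838; horizontal third lines at y = 291 and y = 582.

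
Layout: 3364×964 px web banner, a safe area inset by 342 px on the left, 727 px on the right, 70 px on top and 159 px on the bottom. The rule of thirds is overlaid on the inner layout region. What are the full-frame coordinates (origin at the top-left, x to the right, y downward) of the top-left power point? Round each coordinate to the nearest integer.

x = 1107 px, y = 315 px

Content width = 3364 − 342 − 727 = 2295 px; content height = 964 − 70 − 159 = 735 px.
Top-left is one-third across and one-third down within the inner layout region.
x = 342 + 1 × 2295/3 = 342 + 765.00 ≈ 1107
y = 70 + 1 × 735/3 = 70 + 245.00 ≈ 315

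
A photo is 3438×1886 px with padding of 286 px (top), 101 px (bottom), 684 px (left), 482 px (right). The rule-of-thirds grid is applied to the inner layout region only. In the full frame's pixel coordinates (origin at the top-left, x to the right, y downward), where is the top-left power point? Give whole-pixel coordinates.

(1441, 786)

Content width = 3438 − 684 − 482 = 2272 px; content height = 1886 − 286 − 101 = 1499 px.
Top-left is one-third across and one-third down within the inner layout region.
x = 684 + 1 × 2272/3 = 684 + 757.33 ≈ 1441
y = 286 + 1 × 1499/3 = 286 + 499.67 ≈ 786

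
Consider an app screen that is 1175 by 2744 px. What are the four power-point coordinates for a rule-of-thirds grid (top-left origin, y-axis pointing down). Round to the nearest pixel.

One third of 1175 is 391.67; one third of 2744 is 914.67.
Vertical third lines at x = 392 and x = 783; horizontal third lines at y = 915 and y = 1829.

(392, 915), (783, 915), (392, 1829), (783, 1829)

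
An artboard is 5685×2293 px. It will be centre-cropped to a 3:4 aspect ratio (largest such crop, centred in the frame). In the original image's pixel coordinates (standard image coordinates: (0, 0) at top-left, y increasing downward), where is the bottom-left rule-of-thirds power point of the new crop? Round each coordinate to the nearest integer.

5685/2293 > 3/4, so the 3:4 crop keeps the full height 2293 and trims width to 2293 × 3/4 = 1719.75 px.
Left offset = (5685 − 1719.75)/2 = 1982.62 px; top offset = 0.
Bottom-left is one-third across and two-thirds down within the crop:
x = 1982.62 + 1 × 1719.75/3 ≈ 2556; y = 0.00 + 2 × 2293.00/3 ≈ 1529.

x = 2556 px, y = 1529 px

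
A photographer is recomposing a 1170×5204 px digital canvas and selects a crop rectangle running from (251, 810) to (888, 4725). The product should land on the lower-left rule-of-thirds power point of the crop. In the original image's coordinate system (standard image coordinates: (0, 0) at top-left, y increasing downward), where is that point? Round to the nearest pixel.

(463, 3420)

Crop width = 888 − 251 = 637 px; one third is 212.33 px.
Crop height = 4725 − 810 = 3915 px; one third is 1305.00 px.
The lower-left point is one-third across and two-thirds down within the crop:
x = 251 + 1 × 212.33 ≈ 463; y = 810 + 2 × 1305.00 ≈ 3420.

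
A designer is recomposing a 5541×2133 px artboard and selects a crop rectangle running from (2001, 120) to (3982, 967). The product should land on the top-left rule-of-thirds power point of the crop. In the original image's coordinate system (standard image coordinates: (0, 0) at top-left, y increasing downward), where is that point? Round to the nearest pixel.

Crop width = 3982 − 2001 = 1981 px; one third is 660.33 px.
Crop height = 967 − 120 = 847 px; one third is 282.33 px.
The top-left point is one-third across and one-third down within the crop:
x = 2001 + 1 × 660.33 ≈ 2661; y = 120 + 1 × 282.33 ≈ 402.

(2661, 402)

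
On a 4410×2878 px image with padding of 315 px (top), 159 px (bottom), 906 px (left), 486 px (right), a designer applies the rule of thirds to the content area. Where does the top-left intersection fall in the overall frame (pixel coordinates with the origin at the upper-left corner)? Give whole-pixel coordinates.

Content width = 4410 − 906 − 486 = 3018 px; content height = 2878 − 315 − 159 = 2404 px.
Top-left is one-third across and one-third down within the content area.
x = 906 + 1 × 3018/3 = 906 + 1006.00 ≈ 1912
y = 315 + 1 × 2404/3 = 315 + 801.33 ≈ 1116

(1912, 1116)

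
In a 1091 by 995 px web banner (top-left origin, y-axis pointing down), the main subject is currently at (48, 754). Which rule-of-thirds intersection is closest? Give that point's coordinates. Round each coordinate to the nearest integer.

(364, 663)

Third lines: x ∈ {364, 727}, y ∈ {332, 663}.
48 is closer to x = 364; 754 is closer to y = 663.
So the nearest intersection is the lower-left power point.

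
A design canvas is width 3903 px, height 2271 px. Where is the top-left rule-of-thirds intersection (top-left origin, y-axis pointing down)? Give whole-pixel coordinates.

The top-left point sits one-third of the way across and one-third of the way down.
x = 1 × 3903/3 ≈ 1301; y = 1 × 2271/3 ≈ 757.

(1301, 757)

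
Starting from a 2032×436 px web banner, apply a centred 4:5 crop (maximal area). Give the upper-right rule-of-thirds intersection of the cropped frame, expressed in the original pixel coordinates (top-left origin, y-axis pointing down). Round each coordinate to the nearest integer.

2032/436 > 4/5, so the 4:5 crop keeps the full height 436 and trims width to 436 × 4/5 = 348.80 px.
Left offset = (2032 − 348.80)/2 = 841.60 px; top offset = 0.
Upper-right is two-thirds across and one-third down within the crop:
x = 841.60 + 2 × 348.80/3 ≈ 1074; y = 0.00 + 1 × 436.00/3 ≈ 145.

x = 1074 px, y = 145 px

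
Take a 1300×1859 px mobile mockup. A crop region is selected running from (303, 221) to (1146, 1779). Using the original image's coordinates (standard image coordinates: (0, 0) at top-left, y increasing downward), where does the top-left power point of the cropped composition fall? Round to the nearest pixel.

Crop width = 1146 − 303 = 843 px; one third is 281.00 px.
Crop height = 1779 − 221 = 1558 px; one third is 519.33 px.
The top-left point is one-third across and one-third down within the crop:
x = 303 + 1 × 281.00 ≈ 584; y = 221 + 1 × 519.33 ≈ 740.

(584, 740)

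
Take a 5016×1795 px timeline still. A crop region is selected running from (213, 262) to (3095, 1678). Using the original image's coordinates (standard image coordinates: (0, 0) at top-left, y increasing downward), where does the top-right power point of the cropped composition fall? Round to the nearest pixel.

(2134, 734)

Crop width = 3095 − 213 = 2882 px; one third is 960.67 px.
Crop height = 1678 − 262 = 1416 px; one third is 472.00 px.
The top-right point is two-thirds across and one-third down within the crop:
x = 213 + 2 × 960.67 ≈ 2134; y = 262 + 1 × 472.00 ≈ 734.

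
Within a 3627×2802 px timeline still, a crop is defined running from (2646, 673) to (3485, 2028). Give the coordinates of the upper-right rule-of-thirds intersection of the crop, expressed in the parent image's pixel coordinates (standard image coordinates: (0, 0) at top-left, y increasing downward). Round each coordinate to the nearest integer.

Crop width = 3485 − 2646 = 839 px; one third is 279.67 px.
Crop height = 2028 − 673 = 1355 px; one third is 451.67 px.
The upper-right point is two-thirds across and one-third down within the crop:
x = 2646 + 2 × 279.67 ≈ 3205; y = 673 + 1 × 451.67 ≈ 1125.

(3205, 1125)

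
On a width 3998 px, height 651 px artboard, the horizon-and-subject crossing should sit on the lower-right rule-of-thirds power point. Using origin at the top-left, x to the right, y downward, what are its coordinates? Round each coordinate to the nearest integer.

(2665, 434)

The lower-right point sits two-thirds of the way across and two-thirds of the way down.
x = 2 × 3998/3 ≈ 2665; y = 2 × 651/3 ≈ 434.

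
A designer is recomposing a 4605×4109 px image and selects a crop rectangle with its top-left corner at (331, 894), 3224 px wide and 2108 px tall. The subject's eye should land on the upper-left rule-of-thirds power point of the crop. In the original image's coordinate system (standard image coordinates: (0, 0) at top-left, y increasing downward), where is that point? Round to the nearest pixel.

(1406, 1597)

One third of the crop width 3224 is 1074.67 px.
One third of the crop height 2108 is 702.67 px.
The upper-left point is one-third across and one-third down within the crop:
x = 331 + 1 × 1074.67 ≈ 1406; y = 894 + 1 × 702.67 ≈ 1597.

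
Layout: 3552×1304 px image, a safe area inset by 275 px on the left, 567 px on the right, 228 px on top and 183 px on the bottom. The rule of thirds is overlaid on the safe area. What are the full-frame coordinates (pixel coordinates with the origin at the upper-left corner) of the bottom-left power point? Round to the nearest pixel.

Content width = 3552 − 275 − 567 = 2710 px; content height = 1304 − 228 − 183 = 893 px.
Bottom-left is one-third across and two-thirds down within the safe area.
x = 275 + 1 × 2710/3 = 275 + 903.33 ≈ 1178
y = 228 + 2 × 893/3 = 228 + 595.33 ≈ 823

(1178, 823)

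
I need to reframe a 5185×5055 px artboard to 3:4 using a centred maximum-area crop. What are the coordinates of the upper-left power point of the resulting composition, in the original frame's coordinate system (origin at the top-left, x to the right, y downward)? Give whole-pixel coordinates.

x = 1961 px, y = 1685 px

5185/5055 > 3/4, so the 3:4 crop keeps the full height 5055 and trims width to 5055 × 3/4 = 3791.25 px.
Left offset = (5185 − 3791.25)/2 = 696.88 px; top offset = 0.
Upper-left is one-third across and one-third down within the crop:
x = 696.88 + 1 × 3791.25/3 ≈ 1961; y = 0.00 + 1 × 5055.00/3 ≈ 1685.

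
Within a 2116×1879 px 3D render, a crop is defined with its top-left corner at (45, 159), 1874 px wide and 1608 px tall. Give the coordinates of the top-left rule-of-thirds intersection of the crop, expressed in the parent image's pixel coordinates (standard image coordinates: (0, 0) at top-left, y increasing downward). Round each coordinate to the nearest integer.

One third of the crop width 1874 is 624.67 px.
One third of the crop height 1608 is 536.00 px.
The top-left point is one-third across and one-third down within the crop:
x = 45 + 1 × 624.67 ≈ 670; y = 159 + 1 × 536.00 ≈ 695.

x = 670 px, y = 695 px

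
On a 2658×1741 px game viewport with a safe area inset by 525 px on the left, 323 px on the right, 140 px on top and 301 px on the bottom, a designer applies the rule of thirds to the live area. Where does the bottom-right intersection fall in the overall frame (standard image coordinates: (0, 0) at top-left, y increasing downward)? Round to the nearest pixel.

Content width = 2658 − 525 − 323 = 1810 px; content height = 1741 − 140 − 301 = 1300 px.
Bottom-right is two-thirds across and two-thirds down within the live area.
x = 525 + 2 × 1810/3 = 525 + 1206.67 ≈ 1732
y = 140 + 2 × 1300/3 = 140 + 866.67 ≈ 1007

x = 1732 px, y = 1007 px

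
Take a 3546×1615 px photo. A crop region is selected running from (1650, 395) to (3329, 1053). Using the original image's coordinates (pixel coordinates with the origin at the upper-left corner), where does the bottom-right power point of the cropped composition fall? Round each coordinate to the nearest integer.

Crop width = 3329 − 1650 = 1679 px; one third is 559.67 px.
Crop height = 1053 − 395 = 658 px; one third is 219.33 px.
The bottom-right point is two-thirds across and two-thirds down within the crop:
x = 1650 + 2 × 559.67 ≈ 2769; y = 395 + 2 × 219.33 ≈ 834.

(2769, 834)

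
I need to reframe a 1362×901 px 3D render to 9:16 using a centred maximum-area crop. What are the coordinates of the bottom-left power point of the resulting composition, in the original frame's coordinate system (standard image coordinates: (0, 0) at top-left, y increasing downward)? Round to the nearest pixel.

(597, 601)

1362/901 > 9/16, so the 9:16 crop keeps the full height 901 and trims width to 901 × 9/16 = 506.81 px.
Left offset = (1362 − 506.81)/2 = 427.59 px; top offset = 0.
Bottom-left is one-third across and two-thirds down within the crop:
x = 427.59 + 1 × 506.81/3 ≈ 597; y = 0.00 + 2 × 901.00/3 ≈ 601.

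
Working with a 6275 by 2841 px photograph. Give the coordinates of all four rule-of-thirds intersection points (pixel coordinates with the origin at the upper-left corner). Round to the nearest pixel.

One third of 6275 is 2091.67; one third of 2841 is 947.
Vertical third lines at x = 2092 and x = 4183; horizontal third lines at y = 947 and y = 1894.

(2092, 947), (4183, 947), (2092, 1894), (4183, 1894)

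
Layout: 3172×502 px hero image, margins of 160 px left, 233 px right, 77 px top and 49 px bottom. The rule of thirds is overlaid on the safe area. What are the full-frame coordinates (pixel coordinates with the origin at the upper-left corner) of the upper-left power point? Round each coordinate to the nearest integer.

(1086, 202)

Content width = 3172 − 160 − 233 = 2779 px; content height = 502 − 77 − 49 = 376 px.
Upper-left is one-third across and one-third down within the safe area.
x = 160 + 1 × 2779/3 = 160 + 926.33 ≈ 1086
y = 77 + 1 × 376/3 = 77 + 125.33 ≈ 202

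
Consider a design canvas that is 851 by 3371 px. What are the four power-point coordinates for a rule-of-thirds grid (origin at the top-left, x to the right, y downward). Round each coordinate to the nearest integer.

(284, 1124), (567, 1124), (284, 2247), (567, 2247)

One third of 851 is 283.67; one third of 3371 is 1123.67.
Vertical third lines at x = 284 and x = 567; horizontal third lines at y = 1124 and y = 2247.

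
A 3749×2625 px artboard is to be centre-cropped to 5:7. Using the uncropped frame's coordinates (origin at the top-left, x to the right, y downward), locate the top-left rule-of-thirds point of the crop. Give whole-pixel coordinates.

3749/2625 > 5/7, so the 5:7 crop keeps the full height 2625 and trims width to 2625 × 5/7 = 1875.00 px.
Left offset = (3749 − 1875.00)/2 = 937.00 px; top offset = 0.
Top-left is one-third across and one-third down within the crop:
x = 937.00 + 1 × 1875.00/3 ≈ 1562; y = 0.00 + 1 × 2625.00/3 ≈ 875.

x = 1562 px, y = 875 px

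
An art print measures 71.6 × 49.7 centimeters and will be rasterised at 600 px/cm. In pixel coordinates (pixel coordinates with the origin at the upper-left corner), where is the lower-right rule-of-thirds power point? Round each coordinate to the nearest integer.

(28640, 19880)

In pixels the canvas is 71.6 × 600 = 42960 wide and 49.7 × 600 = 29820 tall.
The lower-right point is two-thirds across and two-thirds down:
x = 2 × 42960/3 ≈ 28640; y = 2 × 29820/3 ≈ 19880.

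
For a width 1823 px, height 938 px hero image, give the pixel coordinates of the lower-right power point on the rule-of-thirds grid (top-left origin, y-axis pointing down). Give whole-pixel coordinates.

The lower-right point sits two-thirds of the way across and two-thirds of the way down.
x = 2 × 1823/3 ≈ 1215; y = 2 × 938/3 ≈ 625.

x = 1215 px, y = 625 px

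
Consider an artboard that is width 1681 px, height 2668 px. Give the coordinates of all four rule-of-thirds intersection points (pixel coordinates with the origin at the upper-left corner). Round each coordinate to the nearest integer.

(560, 889), (1121, 889), (560, 1779), (1121, 1779)

One third of 1681 is 560.33; one third of 2668 is 889.33.
Vertical third lines at x = 560 and x = 1121; horizontal third lines at y = 889 and y = 1779.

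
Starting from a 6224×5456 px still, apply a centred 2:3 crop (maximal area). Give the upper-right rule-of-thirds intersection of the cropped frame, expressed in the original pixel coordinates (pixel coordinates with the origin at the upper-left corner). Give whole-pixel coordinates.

6224/5456 > 2/3, so the 2:3 crop keeps the full height 5456 and trims width to 5456 × 2/3 = 3637.33 px.
Left offset = (6224 − 3637.33)/2 = 1293.33 px; top offset = 0.
Upper-right is two-thirds across and one-third down within the crop:
x = 1293.33 + 2 × 3637.33/3 ≈ 3718; y = 0.00 + 1 × 5456.00/3 ≈ 1819.

x = 3718 px, y = 1819 px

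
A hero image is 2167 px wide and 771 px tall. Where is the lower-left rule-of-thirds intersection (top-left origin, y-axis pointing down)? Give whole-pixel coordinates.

The lower-left point sits one-third of the way across and two-thirds of the way down.
x = 1 × 2167/3 ≈ 722; y = 2 × 771/3 ≈ 514.

x = 722 px, y = 514 px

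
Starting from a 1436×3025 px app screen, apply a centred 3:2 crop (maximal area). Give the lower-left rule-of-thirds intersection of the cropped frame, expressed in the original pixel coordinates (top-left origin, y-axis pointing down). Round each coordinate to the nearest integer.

x = 479 px, y = 1672 px

1436/3025 < 3/2, so the 3:2 crop keeps the full width 1436 and trims height to 1436 × 2/3 = 957.33 px.
Top offset = (3025 − 957.33)/2 = 1033.83 px; left offset = 0.
Lower-left is one-third across and two-thirds down within the crop:
x = 0.00 + 1 × 1436.00/3 ≈ 479; y = 1033.83 + 2 × 957.33/3 ≈ 1672.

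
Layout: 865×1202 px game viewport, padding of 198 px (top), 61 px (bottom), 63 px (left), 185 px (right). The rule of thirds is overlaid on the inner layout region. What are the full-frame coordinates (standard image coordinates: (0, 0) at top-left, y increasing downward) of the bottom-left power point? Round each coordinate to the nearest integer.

Content width = 865 − 63 − 185 = 617 px; content height = 1202 − 198 − 61 = 943 px.
Bottom-left is one-third across and two-thirds down within the inner layout region.
x = 63 + 1 × 617/3 = 63 + 205.67 ≈ 269
y = 198 + 2 × 943/3 = 198 + 628.67 ≈ 827

(269, 827)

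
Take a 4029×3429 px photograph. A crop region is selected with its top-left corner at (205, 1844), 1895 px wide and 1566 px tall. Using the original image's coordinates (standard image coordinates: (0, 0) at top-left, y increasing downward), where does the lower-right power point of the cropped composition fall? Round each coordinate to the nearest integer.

x = 1468 px, y = 2888 px

One third of the crop width 1895 is 631.67 px.
One third of the crop height 1566 is 522.00 px.
The lower-right point is two-thirds across and two-thirds down within the crop:
x = 205 + 2 × 631.67 ≈ 1468; y = 1844 + 2 × 522.00 ≈ 2888.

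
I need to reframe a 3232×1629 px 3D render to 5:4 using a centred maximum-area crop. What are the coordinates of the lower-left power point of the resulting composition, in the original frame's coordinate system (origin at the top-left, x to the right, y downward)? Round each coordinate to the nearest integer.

3232/1629 > 5/4, so the 5:4 crop keeps the full height 1629 and trims width to 1629 × 5/4 = 2036.25 px.
Left offset = (3232 − 2036.25)/2 = 597.88 px; top offset = 0.
Lower-left is one-third across and two-thirds down within the crop:
x = 597.88 + 1 × 2036.25/3 ≈ 1277; y = 0.00 + 2 × 1629.00/3 ≈ 1086.

(1277, 1086)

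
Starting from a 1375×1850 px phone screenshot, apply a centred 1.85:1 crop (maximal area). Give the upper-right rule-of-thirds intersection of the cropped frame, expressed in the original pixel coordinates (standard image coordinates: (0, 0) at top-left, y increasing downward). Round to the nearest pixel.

(917, 801)

1375/1850 < 1.85/1, so the 1.85:1 crop keeps the full width 1375 and trims height to 1375 × 1/1.85 = 743.24 px.
Top offset = (1850 − 743.24)/2 = 553.38 px; left offset = 0.
Upper-right is two-thirds across and one-third down within the crop:
x = 0.00 + 2 × 1375.00/3 ≈ 917; y = 553.38 + 1 × 743.24/3 ≈ 801.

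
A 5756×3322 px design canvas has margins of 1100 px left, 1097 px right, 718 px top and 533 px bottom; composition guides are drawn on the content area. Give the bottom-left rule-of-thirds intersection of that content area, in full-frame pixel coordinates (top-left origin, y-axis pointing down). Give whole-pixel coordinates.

x = 2286 px, y = 2099 px

Content width = 5756 − 1100 − 1097 = 3559 px; content height = 3322 − 718 − 533 = 2071 px.
Bottom-left is one-third across and two-thirds down within the content area.
x = 1100 + 1 × 3559/3 = 1100 + 1186.33 ≈ 2286
y = 718 + 2 × 2071/3 = 718 + 1380.67 ≈ 2099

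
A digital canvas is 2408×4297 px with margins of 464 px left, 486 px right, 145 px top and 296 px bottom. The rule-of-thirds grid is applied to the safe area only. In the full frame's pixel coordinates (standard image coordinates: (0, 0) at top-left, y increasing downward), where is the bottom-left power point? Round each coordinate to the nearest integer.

(950, 2716)

Content width = 2408 − 464 − 486 = 1458 px; content height = 4297 − 145 − 296 = 3856 px.
Bottom-left is one-third across and two-thirds down within the safe area.
x = 464 + 1 × 1458/3 = 464 + 486.00 ≈ 950
y = 145 + 2 × 3856/3 = 145 + 2570.67 ≈ 2716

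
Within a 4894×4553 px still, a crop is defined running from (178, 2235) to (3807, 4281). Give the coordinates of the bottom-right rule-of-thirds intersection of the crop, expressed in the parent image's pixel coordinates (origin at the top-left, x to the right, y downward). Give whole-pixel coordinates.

Crop width = 3807 − 178 = 3629 px; one third is 1209.67 px.
Crop height = 4281 − 2235 = 2046 px; one third is 682.00 px.
The bottom-right point is two-thirds across and two-thirds down within the crop:
x = 178 + 2 × 1209.67 ≈ 2597; y = 2235 + 2 × 682.00 ≈ 3599.

(2597, 3599)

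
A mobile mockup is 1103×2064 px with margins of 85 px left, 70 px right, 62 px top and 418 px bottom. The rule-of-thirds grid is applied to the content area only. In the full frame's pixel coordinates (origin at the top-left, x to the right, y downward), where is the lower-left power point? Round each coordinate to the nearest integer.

Content width = 1103 − 85 − 70 = 948 px; content height = 2064 − 62 − 418 = 1584 px.
Lower-left is one-third across and two-thirds down within the content area.
x = 85 + 1 × 948/3 = 85 + 316.00 ≈ 401
y = 62 + 2 × 1584/3 = 62 + 1056.00 ≈ 1118

(401, 1118)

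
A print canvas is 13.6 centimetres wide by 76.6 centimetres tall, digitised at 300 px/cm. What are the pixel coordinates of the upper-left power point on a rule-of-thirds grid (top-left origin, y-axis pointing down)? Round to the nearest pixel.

(1360, 7660)

In pixels the canvas is 13.6 × 300 = 4080 wide and 76.6 × 300 = 22980 tall.
The upper-left point is one-third across and one-third down:
x = 1 × 4080/3 ≈ 1360; y = 1 × 22980/3 ≈ 7660.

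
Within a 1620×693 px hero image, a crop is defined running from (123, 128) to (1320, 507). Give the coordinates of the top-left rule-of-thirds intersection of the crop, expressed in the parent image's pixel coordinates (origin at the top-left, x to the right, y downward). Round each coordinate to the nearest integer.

Crop width = 1320 − 123 = 1197 px; one third is 399.00 px.
Crop height = 507 − 128 = 379 px; one third is 126.33 px.
The top-left point is one-third across and one-third down within the crop:
x = 123 + 1 × 399.00 ≈ 522; y = 128 + 1 × 126.33 ≈ 254.

(522, 254)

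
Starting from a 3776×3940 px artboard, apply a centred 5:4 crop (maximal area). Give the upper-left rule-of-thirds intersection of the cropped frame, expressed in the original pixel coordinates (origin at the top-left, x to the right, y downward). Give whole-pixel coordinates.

(1259, 1467)

3776/3940 < 5/4, so the 5:4 crop keeps the full width 3776 and trims height to 3776 × 4/5 = 3020.80 px.
Top offset = (3940 − 3020.80)/2 = 459.60 px; left offset = 0.
Upper-left is one-third across and one-third down within the crop:
x = 0.00 + 1 × 3776.00/3 ≈ 1259; y = 459.60 + 1 × 3020.80/3 ≈ 1467.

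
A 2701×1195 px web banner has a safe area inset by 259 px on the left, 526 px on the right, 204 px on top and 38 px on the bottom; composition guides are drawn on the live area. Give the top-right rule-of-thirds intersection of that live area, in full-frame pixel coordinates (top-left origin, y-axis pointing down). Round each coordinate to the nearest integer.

x = 1536 px, y = 522 px

Content width = 2701 − 259 − 526 = 1916 px; content height = 1195 − 204 − 38 = 953 px.
Top-right is two-thirds across and one-third down within the live area.
x = 259 + 2 × 1916/3 = 259 + 1277.33 ≈ 1536
y = 204 + 1 × 953/3 = 204 + 317.67 ≈ 522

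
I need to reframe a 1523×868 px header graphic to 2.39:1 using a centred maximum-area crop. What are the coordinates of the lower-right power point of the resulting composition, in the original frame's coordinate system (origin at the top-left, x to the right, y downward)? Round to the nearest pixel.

x = 1015 px, y = 540 px

1523/868 < 2.39/1, so the 2.39:1 crop keeps the full width 1523 and trims height to 1523 × 1/2.39 = 637.24 px.
Top offset = (868 − 637.24)/2 = 115.38 px; left offset = 0.
Lower-right is two-thirds across and two-thirds down within the crop:
x = 0.00 + 2 × 1523.00/3 ≈ 1015; y = 115.38 + 2 × 637.24/3 ≈ 540.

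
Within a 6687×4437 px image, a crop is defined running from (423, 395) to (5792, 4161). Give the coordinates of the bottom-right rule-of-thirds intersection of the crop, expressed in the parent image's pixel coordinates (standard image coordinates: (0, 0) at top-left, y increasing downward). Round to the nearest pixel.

Crop width = 5792 − 423 = 5369 px; one third is 1789.67 px.
Crop height = 4161 − 395 = 3766 px; one third is 1255.33 px.
The bottom-right point is two-thirds across and two-thirds down within the crop:
x = 423 + 2 × 1789.67 ≈ 4002; y = 395 + 2 × 1255.33 ≈ 2906.

(4002, 2906)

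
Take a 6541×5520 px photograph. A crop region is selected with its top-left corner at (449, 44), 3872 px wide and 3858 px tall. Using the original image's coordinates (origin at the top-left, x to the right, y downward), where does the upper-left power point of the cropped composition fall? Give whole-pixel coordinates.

One third of the crop width 3872 is 1290.67 px.
One third of the crop height 3858 is 1286.00 px.
The upper-left point is one-third across and one-third down within the crop:
x = 449 + 1 × 1290.67 ≈ 1740; y = 44 + 1 × 1286.00 ≈ 1330.

(1740, 1330)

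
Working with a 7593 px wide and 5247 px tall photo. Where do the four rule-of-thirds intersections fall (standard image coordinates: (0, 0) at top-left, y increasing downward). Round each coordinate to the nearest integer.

One third of 7593 is 2531; one third of 5247 is 1749.
Vertical third lines at x = 2531 and x = 5062; horizontal third lines at y = 1749 and y = 3498.

(2531, 1749), (5062, 1749), (2531, 3498), (5062, 3498)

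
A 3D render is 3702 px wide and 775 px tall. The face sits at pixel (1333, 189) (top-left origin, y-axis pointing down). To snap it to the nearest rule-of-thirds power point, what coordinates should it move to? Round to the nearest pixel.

x = 1234 px, y = 258 px

Third lines: x ∈ {1234, 2468}, y ∈ {258, 517}.
1333 is closer to x = 1234; 189 is closer to y = 258.
So the nearest intersection is the upper-left power point.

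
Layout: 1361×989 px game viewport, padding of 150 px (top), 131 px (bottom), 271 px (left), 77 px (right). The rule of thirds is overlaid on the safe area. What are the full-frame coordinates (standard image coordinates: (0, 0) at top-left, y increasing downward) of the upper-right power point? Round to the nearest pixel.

Content width = 1361 − 271 − 77 = 1013 px; content height = 989 − 150 − 131 = 708 px.
Upper-right is two-thirds across and one-third down within the safe area.
x = 271 + 2 × 1013/3 = 271 + 675.33 ≈ 946
y = 150 + 1 × 708/3 = 150 + 236.00 ≈ 386

x = 946 px, y = 386 px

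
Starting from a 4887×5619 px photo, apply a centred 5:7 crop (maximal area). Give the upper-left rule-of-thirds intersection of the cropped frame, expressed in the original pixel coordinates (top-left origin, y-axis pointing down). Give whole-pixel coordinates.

4887/5619 > 5/7, so the 5:7 crop keeps the full height 5619 and trims width to 5619 × 5/7 = 4013.57 px.
Left offset = (4887 − 4013.57)/2 = 436.71 px; top offset = 0.
Upper-left is one-third across and one-third down within the crop:
x = 436.71 + 1 × 4013.57/3 ≈ 1775; y = 0.00 + 1 × 5619.00/3 ≈ 1873.

(1775, 1873)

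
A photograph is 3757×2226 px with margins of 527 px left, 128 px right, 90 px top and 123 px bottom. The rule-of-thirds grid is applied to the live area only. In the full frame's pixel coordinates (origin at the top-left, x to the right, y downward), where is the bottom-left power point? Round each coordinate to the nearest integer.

Content width = 3757 − 527 − 128 = 3102 px; content height = 2226 − 90 − 123 = 2013 px.
Bottom-left is one-third across and two-thirds down within the live area.
x = 527 + 1 × 3102/3 = 527 + 1034.00 ≈ 1561
y = 90 + 2 × 2013/3 = 90 + 1342.00 ≈ 1432

(1561, 1432)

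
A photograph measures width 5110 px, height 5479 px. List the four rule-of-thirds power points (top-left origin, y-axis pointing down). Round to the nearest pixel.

One third of 5110 is 1703.33; one third of 5479 is 1826.33.
Vertical third lines at x = 1703 and x = 3407; horizontal third lines at y = 1826 and y = 3653.

(1703, 1826), (3407, 1826), (1703, 3653), (3407, 3653)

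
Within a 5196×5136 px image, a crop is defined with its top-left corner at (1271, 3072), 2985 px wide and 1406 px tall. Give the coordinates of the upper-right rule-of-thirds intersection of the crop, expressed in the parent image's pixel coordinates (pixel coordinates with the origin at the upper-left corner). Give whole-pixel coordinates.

(3261, 3541)

One third of the crop width 2985 is 995.00 px.
One third of the crop height 1406 is 468.67 px.
The upper-right point is two-thirds across and one-third down within the crop:
x = 1271 + 2 × 995.00 ≈ 3261; y = 3072 + 1 × 468.67 ≈ 3541.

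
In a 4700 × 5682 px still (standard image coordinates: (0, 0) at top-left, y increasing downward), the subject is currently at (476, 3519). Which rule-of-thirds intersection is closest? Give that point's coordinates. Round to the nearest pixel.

(1567, 3788)

Third lines: x ∈ {1567, 3133}, y ∈ {1894, 3788}.
476 is closer to x = 1567; 3519 is closer to y = 3788.
So the nearest intersection is the lower-left power point.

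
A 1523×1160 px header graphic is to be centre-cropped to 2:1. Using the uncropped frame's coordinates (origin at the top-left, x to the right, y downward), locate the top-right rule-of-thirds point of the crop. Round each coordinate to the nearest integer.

1523/1160 < 2/1, so the 2:1 crop keeps the full width 1523 and trims height to 1523 × 1/2 = 761.50 px.
Top offset = (1160 − 761.50)/2 = 199.25 px; left offset = 0.
Top-right is two-thirds across and one-third down within the crop:
x = 0.00 + 2 × 1523.00/3 ≈ 1015; y = 199.25 + 1 × 761.50/3 ≈ 453.

x = 1015 px, y = 453 px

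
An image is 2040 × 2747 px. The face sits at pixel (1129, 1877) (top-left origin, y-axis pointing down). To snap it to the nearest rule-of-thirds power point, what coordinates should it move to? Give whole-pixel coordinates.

(1360, 1831)

Third lines: x ∈ {680, 1360}, y ∈ {916, 1831}.
1129 is closer to x = 1360; 1877 is closer to y = 1831.
So the nearest intersection is the lower-right power point.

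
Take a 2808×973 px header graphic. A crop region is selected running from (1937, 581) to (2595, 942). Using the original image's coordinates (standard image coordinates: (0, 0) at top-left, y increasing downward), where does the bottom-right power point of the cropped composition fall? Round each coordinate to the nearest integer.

Crop width = 2595 − 1937 = 658 px; one third is 219.33 px.
Crop height = 942 − 581 = 361 px; one third is 120.33 px.
The bottom-right point is two-thirds across and two-thirds down within the crop:
x = 1937 + 2 × 219.33 ≈ 2376; y = 581 + 2 × 120.33 ≈ 822.

x = 2376 px, y = 822 px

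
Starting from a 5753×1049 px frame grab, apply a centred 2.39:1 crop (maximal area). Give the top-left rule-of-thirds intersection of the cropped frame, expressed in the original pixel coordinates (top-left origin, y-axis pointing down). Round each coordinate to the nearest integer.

x = 2459 px, y = 350 px

5753/1049 > 2.39/1, so the 2.39:1 crop keeps the full height 1049 and trims width to 1049 × 2.39/1 = 2507.11 px.
Left offset = (5753 − 2507.11)/2 = 1622.94 px; top offset = 0.
Top-left is one-third across and one-third down within the crop:
x = 1622.94 + 1 × 2507.11/3 ≈ 2459; y = 0.00 + 1 × 1049.00/3 ≈ 350.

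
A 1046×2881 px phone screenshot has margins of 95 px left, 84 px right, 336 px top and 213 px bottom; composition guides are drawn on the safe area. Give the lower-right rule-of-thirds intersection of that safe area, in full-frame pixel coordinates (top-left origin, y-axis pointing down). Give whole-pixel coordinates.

Content width = 1046 − 95 − 84 = 867 px; content height = 2881 − 336 − 213 = 2332 px.
Lower-right is two-thirds across and two-thirds down within the safe area.
x = 95 + 2 × 867/3 = 95 + 578.00 ≈ 673
y = 336 + 2 × 2332/3 = 336 + 1554.67 ≈ 1891

x = 673 px, y = 1891 px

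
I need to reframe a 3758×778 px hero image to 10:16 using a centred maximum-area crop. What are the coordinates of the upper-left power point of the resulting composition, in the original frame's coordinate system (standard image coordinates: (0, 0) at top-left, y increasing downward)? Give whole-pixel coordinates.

x = 1798 px, y = 259 px

3758/778 > 10/16, so the 10:16 crop keeps the full height 778 and trims width to 778 × 10/16 = 486.25 px.
Left offset = (3758 − 486.25)/2 = 1635.88 px; top offset = 0.
Upper-left is one-third across and one-third down within the crop:
x = 1635.88 + 1 × 486.25/3 ≈ 1798; y = 0.00 + 1 × 778.00/3 ≈ 259.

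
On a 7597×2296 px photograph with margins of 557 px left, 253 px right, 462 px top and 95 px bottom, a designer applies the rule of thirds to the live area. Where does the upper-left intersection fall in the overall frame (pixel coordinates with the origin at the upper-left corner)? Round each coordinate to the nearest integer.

Content width = 7597 − 557 − 253 = 6787 px; content height = 2296 − 462 − 95 = 1739 px.
Upper-left is one-third across and one-third down within the live area.
x = 557 + 1 × 6787/3 = 557 + 2262.33 ≈ 2819
y = 462 + 1 × 1739/3 = 462 + 579.67 ≈ 1042

x = 2819 px, y = 1042 px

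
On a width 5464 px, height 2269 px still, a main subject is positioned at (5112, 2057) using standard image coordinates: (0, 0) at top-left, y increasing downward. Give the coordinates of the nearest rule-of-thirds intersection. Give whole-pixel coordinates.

(3643, 1513)

Third lines: x ∈ {1821, 3643}, y ∈ {756, 1513}.
5112 is closer to x = 3643; 2057 is closer to y = 1513.
So the nearest intersection is the lower-right power point.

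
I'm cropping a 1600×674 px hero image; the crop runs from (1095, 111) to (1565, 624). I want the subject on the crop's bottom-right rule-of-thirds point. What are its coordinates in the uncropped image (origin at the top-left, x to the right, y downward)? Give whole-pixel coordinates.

x = 1408 px, y = 453 px

Crop width = 1565 − 1095 = 470 px; one third is 156.67 px.
Crop height = 624 − 111 = 513 px; one third is 171.00 px.
The bottom-right point is two-thirds across and two-thirds down within the crop:
x = 1095 + 2 × 156.67 ≈ 1408; y = 111 + 2 × 171.00 ≈ 453.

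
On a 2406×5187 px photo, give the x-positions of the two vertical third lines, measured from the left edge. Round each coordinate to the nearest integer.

802 px and 1604 px

2406 / 3 = 802, so the vertical lines sit at one and two thirds of 2406.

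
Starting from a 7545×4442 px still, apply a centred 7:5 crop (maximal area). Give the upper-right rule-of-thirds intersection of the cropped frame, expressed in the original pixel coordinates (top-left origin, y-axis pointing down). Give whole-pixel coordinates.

x = 4809 px, y = 1481 px

7545/4442 > 7/5, so the 7:5 crop keeps the full height 4442 and trims width to 4442 × 7/5 = 6218.80 px.
Left offset = (7545 − 6218.80)/2 = 663.10 px; top offset = 0.
Upper-right is two-thirds across and one-third down within the crop:
x = 663.10 + 2 × 6218.80/3 ≈ 4809; y = 0.00 + 1 × 4442.00/3 ≈ 1481.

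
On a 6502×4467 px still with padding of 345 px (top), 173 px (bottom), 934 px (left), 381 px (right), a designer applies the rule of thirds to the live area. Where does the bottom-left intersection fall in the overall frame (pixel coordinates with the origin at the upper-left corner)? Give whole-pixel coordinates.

Content width = 6502 − 934 − 381 = 5187 px; content height = 4467 − 345 − 173 = 3949 px.
Bottom-left is one-third across and two-thirds down within the live area.
x = 934 + 1 × 5187/3 = 934 + 1729.00 ≈ 2663
y = 345 + 2 × 3949/3 = 345 + 2632.67 ≈ 2978

(2663, 2978)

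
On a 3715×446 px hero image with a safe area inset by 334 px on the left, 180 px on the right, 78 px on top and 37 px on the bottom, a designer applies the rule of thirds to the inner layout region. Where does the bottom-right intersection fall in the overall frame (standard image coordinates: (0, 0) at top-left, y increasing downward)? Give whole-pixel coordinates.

Content width = 3715 − 334 − 180 = 3201 px; content height = 446 − 78 − 37 = 331 px.
Bottom-right is two-thirds across and two-thirds down within the inner layout region.
x = 334 + 2 × 3201/3 = 334 + 2134.00 ≈ 2468
y = 78 + 2 × 331/3 = 78 + 220.67 ≈ 299

x = 2468 px, y = 299 px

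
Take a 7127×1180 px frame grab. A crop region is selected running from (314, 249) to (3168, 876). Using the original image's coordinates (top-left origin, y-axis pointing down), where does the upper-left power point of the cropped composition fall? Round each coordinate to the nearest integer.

Crop width = 3168 − 314 = 2854 px; one third is 951.33 px.
Crop height = 876 − 249 = 627 px; one third is 209.00 px.
The upper-left point is one-third across and one-third down within the crop:
x = 314 + 1 × 951.33 ≈ 1265; y = 249 + 1 × 209.00 ≈ 458.

(1265, 458)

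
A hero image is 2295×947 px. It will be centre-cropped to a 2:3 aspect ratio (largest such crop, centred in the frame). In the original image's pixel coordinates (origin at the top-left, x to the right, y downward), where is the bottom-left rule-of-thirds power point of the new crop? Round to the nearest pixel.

(1042, 631)

2295/947 > 2/3, so the 2:3 crop keeps the full height 947 and trims width to 947 × 2/3 = 631.33 px.
Left offset = (2295 − 631.33)/2 = 831.83 px; top offset = 0.
Bottom-left is one-third across and two-thirds down within the crop:
x = 831.83 + 1 × 631.33/3 ≈ 1042; y = 0.00 + 2 × 947.00/3 ≈ 631.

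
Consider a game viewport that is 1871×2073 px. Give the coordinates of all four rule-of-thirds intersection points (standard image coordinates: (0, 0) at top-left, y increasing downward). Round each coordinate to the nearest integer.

One third of 1871 is 623.67; one third of 2073 is 691.
Vertical third lines at x = 624 and x = 1247; horizontal third lines at y = 691 and y = 1382.

(624, 691), (1247, 691), (624, 1382), (1247, 1382)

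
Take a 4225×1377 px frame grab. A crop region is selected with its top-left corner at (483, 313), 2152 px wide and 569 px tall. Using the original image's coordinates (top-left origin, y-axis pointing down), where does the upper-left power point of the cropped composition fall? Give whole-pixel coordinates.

x = 1200 px, y = 503 px

One third of the crop width 2152 is 717.33 px.
One third of the crop height 569 is 189.67 px.
The upper-left point is one-third across and one-third down within the crop:
x = 483 + 1 × 717.33 ≈ 1200; y = 313 + 1 × 189.67 ≈ 503.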